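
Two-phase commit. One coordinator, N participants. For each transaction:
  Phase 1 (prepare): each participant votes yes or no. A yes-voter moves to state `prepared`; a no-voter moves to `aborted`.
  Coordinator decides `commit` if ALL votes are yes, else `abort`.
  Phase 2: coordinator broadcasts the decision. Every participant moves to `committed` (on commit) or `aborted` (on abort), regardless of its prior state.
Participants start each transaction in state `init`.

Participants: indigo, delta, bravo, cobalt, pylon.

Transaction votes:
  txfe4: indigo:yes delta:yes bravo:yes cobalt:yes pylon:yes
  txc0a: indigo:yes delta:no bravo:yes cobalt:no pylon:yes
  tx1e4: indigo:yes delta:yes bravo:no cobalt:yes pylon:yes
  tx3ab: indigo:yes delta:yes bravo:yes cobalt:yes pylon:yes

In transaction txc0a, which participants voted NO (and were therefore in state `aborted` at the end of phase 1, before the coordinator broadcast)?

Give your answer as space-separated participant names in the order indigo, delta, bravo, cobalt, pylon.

Answer: delta cobalt

Derivation:
Txn txc0a phase 1: indigo yes -> prepared; delta no -> aborted; bravo yes -> prepared; cobalt no -> aborted; pylon yes -> prepared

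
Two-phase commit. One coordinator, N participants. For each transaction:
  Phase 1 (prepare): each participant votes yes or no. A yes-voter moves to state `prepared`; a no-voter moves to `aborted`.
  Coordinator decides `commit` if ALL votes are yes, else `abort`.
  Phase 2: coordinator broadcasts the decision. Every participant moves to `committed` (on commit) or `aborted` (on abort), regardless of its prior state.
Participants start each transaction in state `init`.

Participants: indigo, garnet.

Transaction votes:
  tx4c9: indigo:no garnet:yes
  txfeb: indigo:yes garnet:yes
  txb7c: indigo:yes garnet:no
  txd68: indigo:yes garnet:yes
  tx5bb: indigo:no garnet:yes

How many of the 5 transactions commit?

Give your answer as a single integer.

Answer: 2

Derivation:
tx4c9: no from indigo -> abort (commits=0)
txfeb: all yes -> commit (commits=1)
txb7c: no from garnet -> abort (commits=1)
txd68: all yes -> commit (commits=2)
tx5bb: no from indigo -> abort (commits=2)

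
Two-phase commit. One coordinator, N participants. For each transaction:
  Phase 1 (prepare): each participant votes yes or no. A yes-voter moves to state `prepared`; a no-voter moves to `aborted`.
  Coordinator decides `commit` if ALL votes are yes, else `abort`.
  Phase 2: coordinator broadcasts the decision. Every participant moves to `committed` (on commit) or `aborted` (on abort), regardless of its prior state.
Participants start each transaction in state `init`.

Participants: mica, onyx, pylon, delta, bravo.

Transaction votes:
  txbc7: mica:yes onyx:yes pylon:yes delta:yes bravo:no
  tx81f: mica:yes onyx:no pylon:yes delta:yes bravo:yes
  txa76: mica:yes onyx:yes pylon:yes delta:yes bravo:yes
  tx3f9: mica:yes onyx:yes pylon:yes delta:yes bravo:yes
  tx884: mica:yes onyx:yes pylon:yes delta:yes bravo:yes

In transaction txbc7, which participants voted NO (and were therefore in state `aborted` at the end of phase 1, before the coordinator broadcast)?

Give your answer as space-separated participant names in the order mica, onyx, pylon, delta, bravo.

Answer: bravo

Derivation:
Txn txbc7 phase 1: mica yes -> prepared; onyx yes -> prepared; pylon yes -> prepared; delta yes -> prepared; bravo no -> aborted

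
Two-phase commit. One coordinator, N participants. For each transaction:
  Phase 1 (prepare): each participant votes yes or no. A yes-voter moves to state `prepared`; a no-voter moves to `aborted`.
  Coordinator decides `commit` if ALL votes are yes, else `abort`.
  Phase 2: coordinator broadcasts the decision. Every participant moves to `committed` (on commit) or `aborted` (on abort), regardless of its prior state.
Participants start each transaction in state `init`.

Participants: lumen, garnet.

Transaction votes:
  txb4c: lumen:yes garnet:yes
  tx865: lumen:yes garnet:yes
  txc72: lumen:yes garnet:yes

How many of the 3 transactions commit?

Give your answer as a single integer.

txb4c: all yes -> commit (commits=1)
tx865: all yes -> commit (commits=2)
txc72: all yes -> commit (commits=3)

Answer: 3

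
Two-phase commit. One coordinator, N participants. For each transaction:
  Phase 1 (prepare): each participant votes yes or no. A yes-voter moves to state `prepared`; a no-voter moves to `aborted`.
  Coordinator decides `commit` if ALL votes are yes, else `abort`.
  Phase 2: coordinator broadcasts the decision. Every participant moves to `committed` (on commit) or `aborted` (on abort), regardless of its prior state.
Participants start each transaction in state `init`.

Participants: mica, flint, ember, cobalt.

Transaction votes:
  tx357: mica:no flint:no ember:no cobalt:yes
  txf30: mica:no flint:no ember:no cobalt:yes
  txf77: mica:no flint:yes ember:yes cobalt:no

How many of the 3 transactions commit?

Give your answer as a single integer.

tx357: no from mica, flint, ember -> abort (commits=0)
txf30: no from mica, flint, ember -> abort (commits=0)
txf77: no from mica, cobalt -> abort (commits=0)

Answer: 0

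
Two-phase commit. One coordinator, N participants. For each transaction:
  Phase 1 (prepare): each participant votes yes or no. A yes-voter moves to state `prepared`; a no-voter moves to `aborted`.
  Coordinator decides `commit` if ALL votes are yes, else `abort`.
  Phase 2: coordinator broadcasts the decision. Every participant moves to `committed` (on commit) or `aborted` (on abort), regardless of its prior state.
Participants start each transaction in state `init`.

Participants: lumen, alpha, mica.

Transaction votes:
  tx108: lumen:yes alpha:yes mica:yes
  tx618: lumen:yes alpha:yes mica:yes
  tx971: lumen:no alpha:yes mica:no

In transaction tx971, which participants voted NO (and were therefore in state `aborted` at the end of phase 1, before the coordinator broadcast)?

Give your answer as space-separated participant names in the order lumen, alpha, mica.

Answer: lumen mica

Derivation:
Txn tx971 phase 1: lumen no -> aborted; alpha yes -> prepared; mica no -> aborted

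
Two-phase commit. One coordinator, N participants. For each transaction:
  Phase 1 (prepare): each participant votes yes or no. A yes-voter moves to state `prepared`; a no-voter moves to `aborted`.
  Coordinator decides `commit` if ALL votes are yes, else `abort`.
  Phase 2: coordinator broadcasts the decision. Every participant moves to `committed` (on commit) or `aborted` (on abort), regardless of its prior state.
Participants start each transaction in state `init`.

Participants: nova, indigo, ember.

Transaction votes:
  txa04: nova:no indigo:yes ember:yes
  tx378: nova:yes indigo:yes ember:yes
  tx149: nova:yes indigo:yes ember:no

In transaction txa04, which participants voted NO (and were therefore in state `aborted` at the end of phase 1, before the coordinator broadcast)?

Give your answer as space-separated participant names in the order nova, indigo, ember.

Txn txa04 phase 1: nova no -> aborted; indigo yes -> prepared; ember yes -> prepared

Answer: nova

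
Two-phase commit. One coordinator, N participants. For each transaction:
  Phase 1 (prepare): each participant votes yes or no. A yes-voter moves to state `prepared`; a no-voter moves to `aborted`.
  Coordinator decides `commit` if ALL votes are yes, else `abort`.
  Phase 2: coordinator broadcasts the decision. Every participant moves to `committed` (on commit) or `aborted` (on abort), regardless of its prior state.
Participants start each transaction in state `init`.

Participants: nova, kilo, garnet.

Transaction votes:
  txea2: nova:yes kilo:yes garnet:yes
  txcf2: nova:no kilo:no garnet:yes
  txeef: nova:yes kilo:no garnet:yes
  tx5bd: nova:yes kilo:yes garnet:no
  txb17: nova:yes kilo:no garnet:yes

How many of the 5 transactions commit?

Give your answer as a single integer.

txea2: all yes -> commit (commits=1)
txcf2: no from nova, kilo -> abort (commits=1)
txeef: no from kilo -> abort (commits=1)
tx5bd: no from garnet -> abort (commits=1)
txb17: no from kilo -> abort (commits=1)

Answer: 1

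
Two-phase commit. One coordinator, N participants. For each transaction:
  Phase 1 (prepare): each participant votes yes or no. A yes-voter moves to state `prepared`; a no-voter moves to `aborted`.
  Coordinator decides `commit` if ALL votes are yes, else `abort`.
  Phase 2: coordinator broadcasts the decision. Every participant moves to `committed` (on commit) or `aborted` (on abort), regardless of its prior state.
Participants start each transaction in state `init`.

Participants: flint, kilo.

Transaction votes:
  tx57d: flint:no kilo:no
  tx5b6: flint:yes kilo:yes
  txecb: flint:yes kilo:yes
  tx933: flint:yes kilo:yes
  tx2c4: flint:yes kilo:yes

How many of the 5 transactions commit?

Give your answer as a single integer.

tx57d: no from flint, kilo -> abort (commits=0)
tx5b6: all yes -> commit (commits=1)
txecb: all yes -> commit (commits=2)
tx933: all yes -> commit (commits=3)
tx2c4: all yes -> commit (commits=4)

Answer: 4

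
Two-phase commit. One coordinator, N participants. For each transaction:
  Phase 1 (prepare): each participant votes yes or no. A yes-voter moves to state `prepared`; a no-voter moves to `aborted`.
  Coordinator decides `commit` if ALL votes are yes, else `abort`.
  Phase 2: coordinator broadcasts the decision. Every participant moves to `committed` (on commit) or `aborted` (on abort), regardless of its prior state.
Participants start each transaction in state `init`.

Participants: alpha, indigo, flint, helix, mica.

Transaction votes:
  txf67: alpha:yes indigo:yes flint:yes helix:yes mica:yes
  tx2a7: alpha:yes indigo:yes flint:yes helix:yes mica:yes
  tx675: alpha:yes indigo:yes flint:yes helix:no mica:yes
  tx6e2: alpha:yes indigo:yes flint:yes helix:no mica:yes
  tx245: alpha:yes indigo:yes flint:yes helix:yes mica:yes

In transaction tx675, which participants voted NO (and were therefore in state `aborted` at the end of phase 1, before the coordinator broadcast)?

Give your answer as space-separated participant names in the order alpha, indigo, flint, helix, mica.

Txn tx675 phase 1: alpha yes -> prepared; indigo yes -> prepared; flint yes -> prepared; helix no -> aborted; mica yes -> prepared

Answer: helix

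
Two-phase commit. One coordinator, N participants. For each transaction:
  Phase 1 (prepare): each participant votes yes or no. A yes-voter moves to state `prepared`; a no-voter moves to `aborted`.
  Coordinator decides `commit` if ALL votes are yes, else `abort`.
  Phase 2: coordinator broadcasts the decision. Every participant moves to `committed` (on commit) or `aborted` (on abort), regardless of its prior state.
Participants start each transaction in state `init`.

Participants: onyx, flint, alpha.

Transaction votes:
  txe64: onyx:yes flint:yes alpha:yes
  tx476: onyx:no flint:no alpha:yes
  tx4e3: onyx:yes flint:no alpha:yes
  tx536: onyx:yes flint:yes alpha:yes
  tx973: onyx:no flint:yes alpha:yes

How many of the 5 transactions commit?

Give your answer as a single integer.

Answer: 2

Derivation:
txe64: all yes -> commit (commits=1)
tx476: no from onyx, flint -> abort (commits=1)
tx4e3: no from flint -> abort (commits=1)
tx536: all yes -> commit (commits=2)
tx973: no from onyx -> abort (commits=2)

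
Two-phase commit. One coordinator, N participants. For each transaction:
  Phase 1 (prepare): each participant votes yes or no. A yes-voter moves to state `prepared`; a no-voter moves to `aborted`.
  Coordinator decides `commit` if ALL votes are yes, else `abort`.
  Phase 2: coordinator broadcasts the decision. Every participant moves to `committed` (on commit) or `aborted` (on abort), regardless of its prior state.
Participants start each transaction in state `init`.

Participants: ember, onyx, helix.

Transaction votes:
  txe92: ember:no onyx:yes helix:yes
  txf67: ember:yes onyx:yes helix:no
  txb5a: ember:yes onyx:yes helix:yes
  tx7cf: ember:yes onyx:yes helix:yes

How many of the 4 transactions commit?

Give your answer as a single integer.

Answer: 2

Derivation:
txe92: no from ember -> abort (commits=0)
txf67: no from helix -> abort (commits=0)
txb5a: all yes -> commit (commits=1)
tx7cf: all yes -> commit (commits=2)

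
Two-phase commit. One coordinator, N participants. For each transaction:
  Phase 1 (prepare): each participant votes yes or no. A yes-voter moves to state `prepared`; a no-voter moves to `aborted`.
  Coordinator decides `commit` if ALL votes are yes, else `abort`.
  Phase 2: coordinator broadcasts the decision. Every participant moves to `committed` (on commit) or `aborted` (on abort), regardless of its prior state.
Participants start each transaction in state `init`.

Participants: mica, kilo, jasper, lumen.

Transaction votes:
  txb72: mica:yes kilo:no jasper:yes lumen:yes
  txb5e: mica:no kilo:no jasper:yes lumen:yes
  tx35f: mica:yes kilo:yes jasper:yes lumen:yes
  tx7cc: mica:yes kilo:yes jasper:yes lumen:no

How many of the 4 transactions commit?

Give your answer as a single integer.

Answer: 1

Derivation:
txb72: no from kilo -> abort (commits=0)
txb5e: no from mica, kilo -> abort (commits=0)
tx35f: all yes -> commit (commits=1)
tx7cc: no from lumen -> abort (commits=1)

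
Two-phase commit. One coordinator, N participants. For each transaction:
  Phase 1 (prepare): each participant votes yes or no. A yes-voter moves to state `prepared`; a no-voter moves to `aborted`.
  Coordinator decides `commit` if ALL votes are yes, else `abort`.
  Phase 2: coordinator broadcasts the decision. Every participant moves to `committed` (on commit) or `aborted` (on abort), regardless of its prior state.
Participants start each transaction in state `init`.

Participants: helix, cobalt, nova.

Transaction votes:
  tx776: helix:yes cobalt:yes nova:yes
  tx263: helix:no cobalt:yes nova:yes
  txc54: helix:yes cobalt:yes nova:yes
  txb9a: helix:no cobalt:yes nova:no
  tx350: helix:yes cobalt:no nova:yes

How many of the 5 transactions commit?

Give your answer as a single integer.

Answer: 2

Derivation:
tx776: all yes -> commit (commits=1)
tx263: no from helix -> abort (commits=1)
txc54: all yes -> commit (commits=2)
txb9a: no from helix, nova -> abort (commits=2)
tx350: no from cobalt -> abort (commits=2)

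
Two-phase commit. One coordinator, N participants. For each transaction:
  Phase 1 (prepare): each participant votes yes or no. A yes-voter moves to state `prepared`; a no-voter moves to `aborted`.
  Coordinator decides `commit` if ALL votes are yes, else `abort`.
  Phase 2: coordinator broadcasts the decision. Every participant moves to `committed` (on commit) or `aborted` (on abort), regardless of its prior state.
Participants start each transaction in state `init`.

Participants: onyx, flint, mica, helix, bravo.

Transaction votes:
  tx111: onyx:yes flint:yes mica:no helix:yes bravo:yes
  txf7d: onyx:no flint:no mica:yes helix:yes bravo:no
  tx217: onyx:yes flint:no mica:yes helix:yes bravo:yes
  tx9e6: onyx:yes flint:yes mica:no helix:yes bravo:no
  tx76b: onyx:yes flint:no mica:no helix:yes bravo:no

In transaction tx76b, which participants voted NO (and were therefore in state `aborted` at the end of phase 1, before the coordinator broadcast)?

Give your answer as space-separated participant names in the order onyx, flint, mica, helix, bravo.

Answer: flint mica bravo

Derivation:
Txn tx76b phase 1: onyx yes -> prepared; flint no -> aborted; mica no -> aborted; helix yes -> prepared; bravo no -> aborted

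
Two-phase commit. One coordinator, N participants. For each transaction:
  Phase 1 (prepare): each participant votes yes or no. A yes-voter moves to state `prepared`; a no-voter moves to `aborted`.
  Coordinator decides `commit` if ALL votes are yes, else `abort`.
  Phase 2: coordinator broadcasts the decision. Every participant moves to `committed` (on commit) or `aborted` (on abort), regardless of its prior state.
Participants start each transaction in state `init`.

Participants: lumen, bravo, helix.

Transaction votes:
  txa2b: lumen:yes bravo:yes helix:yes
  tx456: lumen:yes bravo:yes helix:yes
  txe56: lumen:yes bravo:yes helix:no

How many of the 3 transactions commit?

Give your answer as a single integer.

Answer: 2

Derivation:
txa2b: all yes -> commit (commits=1)
tx456: all yes -> commit (commits=2)
txe56: no from helix -> abort (commits=2)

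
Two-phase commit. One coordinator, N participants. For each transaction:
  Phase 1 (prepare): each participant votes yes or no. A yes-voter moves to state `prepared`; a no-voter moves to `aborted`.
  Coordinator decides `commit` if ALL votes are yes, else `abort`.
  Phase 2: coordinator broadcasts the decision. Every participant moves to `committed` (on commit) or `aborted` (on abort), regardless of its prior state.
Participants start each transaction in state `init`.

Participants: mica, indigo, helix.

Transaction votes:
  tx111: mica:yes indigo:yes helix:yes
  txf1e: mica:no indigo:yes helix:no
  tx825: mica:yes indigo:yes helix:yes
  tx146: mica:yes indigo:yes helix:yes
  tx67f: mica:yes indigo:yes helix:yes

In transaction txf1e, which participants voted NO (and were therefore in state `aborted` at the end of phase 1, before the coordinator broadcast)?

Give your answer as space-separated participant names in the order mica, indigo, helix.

Answer: mica helix

Derivation:
Txn txf1e phase 1: mica no -> aborted; indigo yes -> prepared; helix no -> aborted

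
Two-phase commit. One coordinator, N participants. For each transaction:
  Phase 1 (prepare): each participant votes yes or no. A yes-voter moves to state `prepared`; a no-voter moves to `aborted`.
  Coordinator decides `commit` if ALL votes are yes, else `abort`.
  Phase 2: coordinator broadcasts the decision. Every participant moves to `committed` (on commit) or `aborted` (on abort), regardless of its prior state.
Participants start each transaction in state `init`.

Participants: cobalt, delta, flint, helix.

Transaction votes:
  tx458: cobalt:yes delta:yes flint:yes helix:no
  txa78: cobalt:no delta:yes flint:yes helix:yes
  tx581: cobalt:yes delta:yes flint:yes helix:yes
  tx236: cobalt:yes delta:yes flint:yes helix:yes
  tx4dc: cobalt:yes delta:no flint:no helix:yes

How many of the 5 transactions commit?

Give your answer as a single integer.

Answer: 2

Derivation:
tx458: no from helix -> abort (commits=0)
txa78: no from cobalt -> abort (commits=0)
tx581: all yes -> commit (commits=1)
tx236: all yes -> commit (commits=2)
tx4dc: no from delta, flint -> abort (commits=2)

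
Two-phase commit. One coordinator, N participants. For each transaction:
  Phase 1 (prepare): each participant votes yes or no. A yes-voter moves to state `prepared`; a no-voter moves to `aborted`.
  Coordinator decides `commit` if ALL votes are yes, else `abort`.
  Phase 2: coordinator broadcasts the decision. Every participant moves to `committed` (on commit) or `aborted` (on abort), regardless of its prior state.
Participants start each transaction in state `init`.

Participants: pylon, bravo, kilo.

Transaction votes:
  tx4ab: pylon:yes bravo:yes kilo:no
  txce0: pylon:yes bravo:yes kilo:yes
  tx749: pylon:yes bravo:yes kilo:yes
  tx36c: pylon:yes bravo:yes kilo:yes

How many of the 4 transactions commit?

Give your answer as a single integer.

Answer: 3

Derivation:
tx4ab: no from kilo -> abort (commits=0)
txce0: all yes -> commit (commits=1)
tx749: all yes -> commit (commits=2)
tx36c: all yes -> commit (commits=3)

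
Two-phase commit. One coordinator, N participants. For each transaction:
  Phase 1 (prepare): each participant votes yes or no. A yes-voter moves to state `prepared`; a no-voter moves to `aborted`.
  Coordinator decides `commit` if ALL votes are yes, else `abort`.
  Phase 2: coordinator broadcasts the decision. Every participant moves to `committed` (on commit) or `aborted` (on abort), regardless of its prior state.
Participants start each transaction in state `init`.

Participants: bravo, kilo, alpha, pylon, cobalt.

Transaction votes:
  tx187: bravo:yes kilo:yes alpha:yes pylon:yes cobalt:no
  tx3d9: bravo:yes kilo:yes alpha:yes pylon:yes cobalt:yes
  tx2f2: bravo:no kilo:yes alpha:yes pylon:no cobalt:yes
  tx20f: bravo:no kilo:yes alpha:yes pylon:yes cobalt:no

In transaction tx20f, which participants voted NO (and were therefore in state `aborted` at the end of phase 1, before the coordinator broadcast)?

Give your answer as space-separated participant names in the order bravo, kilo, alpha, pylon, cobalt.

Answer: bravo cobalt

Derivation:
Txn tx20f phase 1: bravo no -> aborted; kilo yes -> prepared; alpha yes -> prepared; pylon yes -> prepared; cobalt no -> aborted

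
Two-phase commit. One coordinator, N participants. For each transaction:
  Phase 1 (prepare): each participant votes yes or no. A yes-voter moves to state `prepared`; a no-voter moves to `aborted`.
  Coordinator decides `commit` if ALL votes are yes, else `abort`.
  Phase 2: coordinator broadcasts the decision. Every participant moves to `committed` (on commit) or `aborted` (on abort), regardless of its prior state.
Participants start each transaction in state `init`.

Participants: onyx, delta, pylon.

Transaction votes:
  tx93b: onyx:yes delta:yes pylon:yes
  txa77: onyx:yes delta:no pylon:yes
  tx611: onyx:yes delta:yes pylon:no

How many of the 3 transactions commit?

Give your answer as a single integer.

tx93b: all yes -> commit (commits=1)
txa77: no from delta -> abort (commits=1)
tx611: no from pylon -> abort (commits=1)

Answer: 1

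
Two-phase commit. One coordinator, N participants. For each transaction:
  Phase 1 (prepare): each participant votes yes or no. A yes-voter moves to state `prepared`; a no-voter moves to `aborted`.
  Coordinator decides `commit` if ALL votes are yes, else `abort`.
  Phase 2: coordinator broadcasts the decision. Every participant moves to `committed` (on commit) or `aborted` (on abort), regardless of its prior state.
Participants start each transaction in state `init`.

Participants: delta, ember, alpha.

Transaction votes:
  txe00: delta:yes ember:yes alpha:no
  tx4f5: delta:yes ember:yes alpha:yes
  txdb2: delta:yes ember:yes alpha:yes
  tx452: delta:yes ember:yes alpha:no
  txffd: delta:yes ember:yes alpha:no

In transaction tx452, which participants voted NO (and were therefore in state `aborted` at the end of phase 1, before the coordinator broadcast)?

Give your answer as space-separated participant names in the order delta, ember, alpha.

Txn tx452 phase 1: delta yes -> prepared; ember yes -> prepared; alpha no -> aborted

Answer: alpha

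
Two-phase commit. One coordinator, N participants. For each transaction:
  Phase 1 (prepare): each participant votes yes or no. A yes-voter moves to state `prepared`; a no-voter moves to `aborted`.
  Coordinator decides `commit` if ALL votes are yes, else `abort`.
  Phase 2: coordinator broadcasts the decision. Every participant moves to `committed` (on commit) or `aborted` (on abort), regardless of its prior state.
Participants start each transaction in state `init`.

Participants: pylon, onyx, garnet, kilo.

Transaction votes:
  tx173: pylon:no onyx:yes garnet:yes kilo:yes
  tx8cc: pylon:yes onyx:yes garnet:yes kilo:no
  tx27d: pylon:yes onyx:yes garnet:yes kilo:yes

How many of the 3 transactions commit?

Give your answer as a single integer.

tx173: no from pylon -> abort (commits=0)
tx8cc: no from kilo -> abort (commits=0)
tx27d: all yes -> commit (commits=1)

Answer: 1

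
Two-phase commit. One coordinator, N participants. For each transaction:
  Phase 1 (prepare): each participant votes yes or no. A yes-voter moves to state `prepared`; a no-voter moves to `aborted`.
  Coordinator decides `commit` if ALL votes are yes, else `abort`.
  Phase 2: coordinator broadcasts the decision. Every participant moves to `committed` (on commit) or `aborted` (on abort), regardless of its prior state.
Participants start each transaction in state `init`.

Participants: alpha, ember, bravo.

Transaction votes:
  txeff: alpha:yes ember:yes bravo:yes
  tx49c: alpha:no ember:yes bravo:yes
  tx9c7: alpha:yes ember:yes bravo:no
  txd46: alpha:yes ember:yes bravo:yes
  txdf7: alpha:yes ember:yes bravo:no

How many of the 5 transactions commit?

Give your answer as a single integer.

Answer: 2

Derivation:
txeff: all yes -> commit (commits=1)
tx49c: no from alpha -> abort (commits=1)
tx9c7: no from bravo -> abort (commits=1)
txd46: all yes -> commit (commits=2)
txdf7: no from bravo -> abort (commits=2)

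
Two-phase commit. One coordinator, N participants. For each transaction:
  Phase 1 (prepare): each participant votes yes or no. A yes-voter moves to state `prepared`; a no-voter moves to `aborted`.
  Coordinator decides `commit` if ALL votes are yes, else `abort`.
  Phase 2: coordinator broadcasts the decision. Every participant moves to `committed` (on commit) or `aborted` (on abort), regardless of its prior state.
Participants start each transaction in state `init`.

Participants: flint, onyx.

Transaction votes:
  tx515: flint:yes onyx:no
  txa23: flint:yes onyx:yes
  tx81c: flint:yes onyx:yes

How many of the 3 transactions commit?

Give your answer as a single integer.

tx515: no from onyx -> abort (commits=0)
txa23: all yes -> commit (commits=1)
tx81c: all yes -> commit (commits=2)

Answer: 2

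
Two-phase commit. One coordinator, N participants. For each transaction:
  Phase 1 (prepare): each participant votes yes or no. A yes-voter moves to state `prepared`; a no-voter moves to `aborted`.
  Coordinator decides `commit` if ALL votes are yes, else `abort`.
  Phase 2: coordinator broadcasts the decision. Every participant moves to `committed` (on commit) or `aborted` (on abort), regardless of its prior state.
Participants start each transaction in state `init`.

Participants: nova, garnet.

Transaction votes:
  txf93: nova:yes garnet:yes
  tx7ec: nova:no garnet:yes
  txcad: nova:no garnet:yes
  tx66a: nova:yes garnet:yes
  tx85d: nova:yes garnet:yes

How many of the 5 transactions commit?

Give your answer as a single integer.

txf93: all yes -> commit (commits=1)
tx7ec: no from nova -> abort (commits=1)
txcad: no from nova -> abort (commits=1)
tx66a: all yes -> commit (commits=2)
tx85d: all yes -> commit (commits=3)

Answer: 3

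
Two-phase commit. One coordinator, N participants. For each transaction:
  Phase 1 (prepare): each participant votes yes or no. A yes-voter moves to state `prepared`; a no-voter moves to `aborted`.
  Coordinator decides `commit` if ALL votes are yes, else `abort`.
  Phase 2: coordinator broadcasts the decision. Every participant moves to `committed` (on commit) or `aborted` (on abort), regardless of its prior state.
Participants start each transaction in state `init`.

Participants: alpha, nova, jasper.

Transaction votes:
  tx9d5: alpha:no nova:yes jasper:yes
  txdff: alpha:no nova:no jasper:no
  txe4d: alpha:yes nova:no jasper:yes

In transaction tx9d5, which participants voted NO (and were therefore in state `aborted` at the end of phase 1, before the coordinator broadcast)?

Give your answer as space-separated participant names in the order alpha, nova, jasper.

Txn tx9d5 phase 1: alpha no -> aborted; nova yes -> prepared; jasper yes -> prepared

Answer: alpha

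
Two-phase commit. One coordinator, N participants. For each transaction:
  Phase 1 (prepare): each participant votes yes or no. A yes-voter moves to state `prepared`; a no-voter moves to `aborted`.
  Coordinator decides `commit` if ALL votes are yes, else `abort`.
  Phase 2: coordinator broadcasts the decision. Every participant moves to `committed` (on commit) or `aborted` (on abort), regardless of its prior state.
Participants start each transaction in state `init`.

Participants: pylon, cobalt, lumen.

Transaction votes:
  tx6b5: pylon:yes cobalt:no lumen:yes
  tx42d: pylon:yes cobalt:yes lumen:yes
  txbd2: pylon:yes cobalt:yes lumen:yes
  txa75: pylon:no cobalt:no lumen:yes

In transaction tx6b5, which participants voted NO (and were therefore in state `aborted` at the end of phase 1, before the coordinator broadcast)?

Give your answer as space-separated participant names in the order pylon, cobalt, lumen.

Txn tx6b5 phase 1: pylon yes -> prepared; cobalt no -> aborted; lumen yes -> prepared

Answer: cobalt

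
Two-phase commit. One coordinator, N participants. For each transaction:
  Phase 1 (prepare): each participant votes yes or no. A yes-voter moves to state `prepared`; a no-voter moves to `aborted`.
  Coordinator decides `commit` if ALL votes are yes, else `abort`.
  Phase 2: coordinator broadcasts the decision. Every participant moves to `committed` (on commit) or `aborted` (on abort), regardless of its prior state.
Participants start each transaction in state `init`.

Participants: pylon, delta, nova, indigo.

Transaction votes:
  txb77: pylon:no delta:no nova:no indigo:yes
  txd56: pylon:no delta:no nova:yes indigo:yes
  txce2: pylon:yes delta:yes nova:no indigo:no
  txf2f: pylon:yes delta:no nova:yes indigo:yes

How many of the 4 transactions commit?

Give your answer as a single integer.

txb77: no from pylon, delta, nova -> abort (commits=0)
txd56: no from pylon, delta -> abort (commits=0)
txce2: no from nova, indigo -> abort (commits=0)
txf2f: no from delta -> abort (commits=0)

Answer: 0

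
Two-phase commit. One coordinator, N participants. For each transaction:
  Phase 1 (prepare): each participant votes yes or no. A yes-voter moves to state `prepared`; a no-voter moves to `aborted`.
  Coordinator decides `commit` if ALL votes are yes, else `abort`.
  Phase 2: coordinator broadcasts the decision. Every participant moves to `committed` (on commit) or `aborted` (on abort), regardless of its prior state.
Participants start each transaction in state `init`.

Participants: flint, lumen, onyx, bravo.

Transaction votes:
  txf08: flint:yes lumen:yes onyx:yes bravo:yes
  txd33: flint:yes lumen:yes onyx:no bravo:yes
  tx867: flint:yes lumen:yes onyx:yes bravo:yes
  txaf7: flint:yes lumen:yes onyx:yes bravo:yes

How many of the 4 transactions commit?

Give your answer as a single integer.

txf08: all yes -> commit (commits=1)
txd33: no from onyx -> abort (commits=1)
tx867: all yes -> commit (commits=2)
txaf7: all yes -> commit (commits=3)

Answer: 3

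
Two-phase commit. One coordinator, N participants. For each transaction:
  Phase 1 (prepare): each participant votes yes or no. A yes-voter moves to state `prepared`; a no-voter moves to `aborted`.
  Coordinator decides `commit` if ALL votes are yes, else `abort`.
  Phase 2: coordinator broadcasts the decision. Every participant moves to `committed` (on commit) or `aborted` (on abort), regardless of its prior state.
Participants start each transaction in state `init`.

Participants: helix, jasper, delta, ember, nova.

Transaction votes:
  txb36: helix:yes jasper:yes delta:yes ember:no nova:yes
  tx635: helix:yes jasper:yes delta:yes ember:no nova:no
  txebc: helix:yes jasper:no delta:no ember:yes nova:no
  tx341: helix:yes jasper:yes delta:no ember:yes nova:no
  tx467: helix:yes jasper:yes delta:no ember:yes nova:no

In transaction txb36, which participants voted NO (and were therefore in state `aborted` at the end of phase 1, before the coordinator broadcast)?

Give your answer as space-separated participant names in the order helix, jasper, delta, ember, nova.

Txn txb36 phase 1: helix yes -> prepared; jasper yes -> prepared; delta yes -> prepared; ember no -> aborted; nova yes -> prepared

Answer: ember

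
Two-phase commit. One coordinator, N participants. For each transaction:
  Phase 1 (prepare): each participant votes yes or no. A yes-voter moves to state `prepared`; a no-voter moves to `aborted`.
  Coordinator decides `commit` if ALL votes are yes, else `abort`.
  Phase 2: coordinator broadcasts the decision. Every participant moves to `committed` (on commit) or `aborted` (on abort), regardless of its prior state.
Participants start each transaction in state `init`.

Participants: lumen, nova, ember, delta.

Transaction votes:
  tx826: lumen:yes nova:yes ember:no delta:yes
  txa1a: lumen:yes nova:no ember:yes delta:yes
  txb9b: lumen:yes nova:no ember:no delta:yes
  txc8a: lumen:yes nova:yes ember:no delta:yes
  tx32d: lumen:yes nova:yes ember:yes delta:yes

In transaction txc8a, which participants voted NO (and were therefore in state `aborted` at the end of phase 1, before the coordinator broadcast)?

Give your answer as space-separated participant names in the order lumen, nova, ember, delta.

Answer: ember

Derivation:
Txn txc8a phase 1: lumen yes -> prepared; nova yes -> prepared; ember no -> aborted; delta yes -> prepared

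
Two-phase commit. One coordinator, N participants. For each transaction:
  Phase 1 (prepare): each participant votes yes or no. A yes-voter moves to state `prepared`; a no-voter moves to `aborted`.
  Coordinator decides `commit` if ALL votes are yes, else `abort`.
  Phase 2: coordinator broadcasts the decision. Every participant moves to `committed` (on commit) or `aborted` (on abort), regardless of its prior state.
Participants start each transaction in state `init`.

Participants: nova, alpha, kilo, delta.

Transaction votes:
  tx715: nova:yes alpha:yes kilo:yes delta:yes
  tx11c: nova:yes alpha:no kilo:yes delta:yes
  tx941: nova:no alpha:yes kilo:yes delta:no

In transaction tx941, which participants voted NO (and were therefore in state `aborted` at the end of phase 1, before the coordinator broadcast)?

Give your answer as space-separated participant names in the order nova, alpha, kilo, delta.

Answer: nova delta

Derivation:
Txn tx941 phase 1: nova no -> aborted; alpha yes -> prepared; kilo yes -> prepared; delta no -> aborted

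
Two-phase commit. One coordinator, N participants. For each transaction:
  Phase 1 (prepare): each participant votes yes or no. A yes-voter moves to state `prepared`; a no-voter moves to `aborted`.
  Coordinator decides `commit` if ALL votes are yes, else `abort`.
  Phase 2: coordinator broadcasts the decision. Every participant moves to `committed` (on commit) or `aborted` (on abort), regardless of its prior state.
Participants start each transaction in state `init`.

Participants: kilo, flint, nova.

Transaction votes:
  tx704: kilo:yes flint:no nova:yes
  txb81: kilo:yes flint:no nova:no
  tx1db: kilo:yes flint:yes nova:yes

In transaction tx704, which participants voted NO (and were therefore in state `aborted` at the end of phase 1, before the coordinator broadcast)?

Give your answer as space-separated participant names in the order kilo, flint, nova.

Answer: flint

Derivation:
Txn tx704 phase 1: kilo yes -> prepared; flint no -> aborted; nova yes -> prepared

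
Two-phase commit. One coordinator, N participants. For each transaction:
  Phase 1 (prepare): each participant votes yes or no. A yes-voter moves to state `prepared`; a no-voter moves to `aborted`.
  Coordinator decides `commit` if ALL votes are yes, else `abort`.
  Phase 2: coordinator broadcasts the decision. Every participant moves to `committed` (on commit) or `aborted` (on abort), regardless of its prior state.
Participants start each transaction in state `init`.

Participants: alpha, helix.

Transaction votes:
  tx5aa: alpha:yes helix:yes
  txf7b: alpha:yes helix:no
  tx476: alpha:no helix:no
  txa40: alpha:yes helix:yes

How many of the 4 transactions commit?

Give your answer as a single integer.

Answer: 2

Derivation:
tx5aa: all yes -> commit (commits=1)
txf7b: no from helix -> abort (commits=1)
tx476: no from alpha, helix -> abort (commits=1)
txa40: all yes -> commit (commits=2)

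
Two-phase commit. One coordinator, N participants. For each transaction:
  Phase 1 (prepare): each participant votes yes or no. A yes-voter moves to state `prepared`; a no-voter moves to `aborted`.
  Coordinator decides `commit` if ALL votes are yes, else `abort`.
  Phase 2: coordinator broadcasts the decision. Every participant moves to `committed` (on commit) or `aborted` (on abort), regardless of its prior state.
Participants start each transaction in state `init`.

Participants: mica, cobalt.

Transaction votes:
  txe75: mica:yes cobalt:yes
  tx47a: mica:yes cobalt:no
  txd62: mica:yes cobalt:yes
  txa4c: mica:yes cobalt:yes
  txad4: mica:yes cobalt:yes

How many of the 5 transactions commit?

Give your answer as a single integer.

Answer: 4

Derivation:
txe75: all yes -> commit (commits=1)
tx47a: no from cobalt -> abort (commits=1)
txd62: all yes -> commit (commits=2)
txa4c: all yes -> commit (commits=3)
txad4: all yes -> commit (commits=4)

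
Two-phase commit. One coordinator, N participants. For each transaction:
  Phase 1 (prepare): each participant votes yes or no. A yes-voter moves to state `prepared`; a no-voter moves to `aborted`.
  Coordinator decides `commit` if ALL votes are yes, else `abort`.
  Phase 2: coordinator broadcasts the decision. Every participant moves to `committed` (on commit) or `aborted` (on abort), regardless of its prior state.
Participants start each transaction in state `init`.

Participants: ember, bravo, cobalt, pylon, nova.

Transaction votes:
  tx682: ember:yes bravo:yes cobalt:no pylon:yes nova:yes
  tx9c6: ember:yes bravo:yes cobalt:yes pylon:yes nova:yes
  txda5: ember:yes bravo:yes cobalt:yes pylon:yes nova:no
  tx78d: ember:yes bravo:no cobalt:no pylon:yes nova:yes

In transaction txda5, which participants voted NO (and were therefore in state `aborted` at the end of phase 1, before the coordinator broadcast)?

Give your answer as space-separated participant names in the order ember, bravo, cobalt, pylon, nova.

Txn txda5 phase 1: ember yes -> prepared; bravo yes -> prepared; cobalt yes -> prepared; pylon yes -> prepared; nova no -> aborted

Answer: nova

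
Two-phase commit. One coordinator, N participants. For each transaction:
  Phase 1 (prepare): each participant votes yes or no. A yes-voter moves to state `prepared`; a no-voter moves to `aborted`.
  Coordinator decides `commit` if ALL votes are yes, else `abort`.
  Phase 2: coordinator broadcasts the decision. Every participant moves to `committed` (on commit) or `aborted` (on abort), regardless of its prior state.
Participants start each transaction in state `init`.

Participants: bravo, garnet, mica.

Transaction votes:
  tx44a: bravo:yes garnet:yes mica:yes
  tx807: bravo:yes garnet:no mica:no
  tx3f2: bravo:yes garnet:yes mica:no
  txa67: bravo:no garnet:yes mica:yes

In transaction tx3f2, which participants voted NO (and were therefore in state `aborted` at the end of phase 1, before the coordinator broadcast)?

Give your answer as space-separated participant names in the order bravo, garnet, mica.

Answer: mica

Derivation:
Txn tx3f2 phase 1: bravo yes -> prepared; garnet yes -> prepared; mica no -> aborted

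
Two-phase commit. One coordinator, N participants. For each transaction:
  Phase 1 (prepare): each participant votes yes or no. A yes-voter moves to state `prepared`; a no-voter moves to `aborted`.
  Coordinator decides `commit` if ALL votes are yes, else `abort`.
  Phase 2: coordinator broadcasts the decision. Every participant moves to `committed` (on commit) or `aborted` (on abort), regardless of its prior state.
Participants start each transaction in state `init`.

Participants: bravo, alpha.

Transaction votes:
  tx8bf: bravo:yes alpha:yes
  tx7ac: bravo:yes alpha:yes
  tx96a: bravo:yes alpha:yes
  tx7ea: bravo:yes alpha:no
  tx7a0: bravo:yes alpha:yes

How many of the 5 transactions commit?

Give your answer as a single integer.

tx8bf: all yes -> commit (commits=1)
tx7ac: all yes -> commit (commits=2)
tx96a: all yes -> commit (commits=3)
tx7ea: no from alpha -> abort (commits=3)
tx7a0: all yes -> commit (commits=4)

Answer: 4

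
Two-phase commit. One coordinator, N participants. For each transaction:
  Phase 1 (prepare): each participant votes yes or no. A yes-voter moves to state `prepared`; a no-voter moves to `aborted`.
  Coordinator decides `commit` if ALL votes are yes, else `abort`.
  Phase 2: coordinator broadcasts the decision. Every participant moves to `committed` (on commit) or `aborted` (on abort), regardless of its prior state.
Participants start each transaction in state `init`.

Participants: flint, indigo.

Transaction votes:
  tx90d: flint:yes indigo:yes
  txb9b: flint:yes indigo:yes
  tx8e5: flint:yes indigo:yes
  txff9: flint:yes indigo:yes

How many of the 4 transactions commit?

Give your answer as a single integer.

tx90d: all yes -> commit (commits=1)
txb9b: all yes -> commit (commits=2)
tx8e5: all yes -> commit (commits=3)
txff9: all yes -> commit (commits=4)

Answer: 4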